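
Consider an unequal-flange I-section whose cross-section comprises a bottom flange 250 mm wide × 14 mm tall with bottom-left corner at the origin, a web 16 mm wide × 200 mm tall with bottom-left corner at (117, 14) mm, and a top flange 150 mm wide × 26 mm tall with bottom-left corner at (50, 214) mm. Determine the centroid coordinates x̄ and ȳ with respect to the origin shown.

Part | A | x̄ᵢ | ȳᵢ | A·x̄ᵢ | A·ȳᵢ
bottom flange | 3500.00 | 125.00 | 7.00 | 437500.00 | 24500.00
web | 3200.00 | 125.00 | 114.00 | 400000.00 | 364800.00
top flange | 3900.00 | 125.00 | 227.00 | 487500.00 | 885300.00
Σ | 10600.00 |  |  | 1325000.00 | 1274600.00
x̄ = 1325000.00 / 10600.00 = 125.00 mm
ȳ = 1274600.00 / 10600.00 = 120.25 mm

x̄ = 125.00 mm, ȳ = 120.25 mm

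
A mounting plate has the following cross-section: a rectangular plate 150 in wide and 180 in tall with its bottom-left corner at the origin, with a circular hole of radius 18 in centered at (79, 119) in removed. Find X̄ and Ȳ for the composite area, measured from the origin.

X̄ = 74.84 in, Ȳ = 88.86 in

Part | A | x̄ᵢ | ȳᵢ | A·x̄ᵢ | A·ȳᵢ
plate | 27000.00 | 75.00 | 90.00 | 2025000.00 | 2430000.00
hole | -1017.88 | 79.00 | 119.00 | -80412.21 | -121127.25
Σ | 25982.12 |  |  | 1944587.79 | 2308872.75
X̄ = 1944587.79 / 25982.12 = 74.84 in
Ȳ = 2308872.75 / 25982.12 = 88.86 in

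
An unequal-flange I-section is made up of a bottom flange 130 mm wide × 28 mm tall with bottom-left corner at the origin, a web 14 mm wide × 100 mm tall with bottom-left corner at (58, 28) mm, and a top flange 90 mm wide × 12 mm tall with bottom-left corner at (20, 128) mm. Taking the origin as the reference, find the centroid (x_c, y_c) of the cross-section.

Part | A | x̄ᵢ | ȳᵢ | A·x̄ᵢ | A·ȳᵢ
bottom flange | 3640.00 | 65.00 | 14.00 | 236600.00 | 50960.00
web | 1400.00 | 65.00 | 78.00 | 91000.00 | 109200.00
top flange | 1080.00 | 65.00 | 134.00 | 70200.00 | 144720.00
Σ | 6120.00 |  |  | 397800.00 | 304880.00
x_c = 397800.00 / 6120.00 = 65.00 mm
y_c = 304880.00 / 6120.00 = 49.82 mm

x_c = 65.00 mm, y_c = 49.82 mm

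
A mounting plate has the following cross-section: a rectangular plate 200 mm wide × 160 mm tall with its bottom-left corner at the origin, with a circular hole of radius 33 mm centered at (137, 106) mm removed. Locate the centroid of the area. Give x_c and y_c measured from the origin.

x_c = 95.57 mm, y_c = 76.89 mm

Part | A | x̄ᵢ | ȳᵢ | A·x̄ᵢ | A·ȳᵢ
plate | 32000.00 | 100.00 | 80.00 | 3200000.00 | 2560000.00
hole | -3421.19 | 137.00 | 106.00 | -468703.63 | -362646.61
Σ | 28578.81 |  |  | 2731296.37 | 2197353.39
x_c = 2731296.37 / 28578.81 = 95.57 mm
y_c = 2197353.39 / 28578.81 = 76.89 mm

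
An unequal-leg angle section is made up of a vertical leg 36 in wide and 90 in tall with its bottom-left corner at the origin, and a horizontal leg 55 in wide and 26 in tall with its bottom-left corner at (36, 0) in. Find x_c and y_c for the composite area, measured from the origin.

x_c = 31.93 in, y_c = 35.20 in

vertical leg: A = 36 × 90 = 3240.00, centroid at (18.00, 45.00).
horizontal leg: A = 55 × 26 = 1430.00, centroid at (63.50, 13.00).
ΣA = 4670.00 in²
ΣAx_c = (3240.00)(18.00) + (1430.00)(63.50) = 149125.00 in³
ΣAy_c = (3240.00)(45.00) + (1430.00)(13.00) = 164390.00 in³
x_c = 149125.00 / 4670.00 = 31.93 in
y_c = 164390.00 / 4670.00 = 35.20 in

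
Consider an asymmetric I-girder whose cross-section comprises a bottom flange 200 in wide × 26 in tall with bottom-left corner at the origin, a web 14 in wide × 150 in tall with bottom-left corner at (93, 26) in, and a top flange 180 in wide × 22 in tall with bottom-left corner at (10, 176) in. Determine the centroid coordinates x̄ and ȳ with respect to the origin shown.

x̄ = 100.00 in, ȳ = 90.61 in

bottom flange: A = 200 × 26 = 5200.00, centroid at (100.00, 13.00).
web: A = 14 × 150 = 2100.00, centroid at (100.00, 101.00).
top flange: A = 180 × 22 = 3960.00, centroid at (100.00, 187.00).
ΣA = 11260.00 in², ΣAx̄ = 1126000.00 in³, ΣAȳ = 1020220.00 in³.
x̄ = 1126000.00/11260.00 = 100.00 in; ȳ = 1020220.00/11260.00 = 90.61 in.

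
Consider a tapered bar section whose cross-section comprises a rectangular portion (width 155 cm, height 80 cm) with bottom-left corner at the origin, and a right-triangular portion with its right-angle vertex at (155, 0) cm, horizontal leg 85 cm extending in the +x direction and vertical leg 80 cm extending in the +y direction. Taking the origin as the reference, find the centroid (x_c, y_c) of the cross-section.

x_c = 100.27 cm, y_c = 37.13 cm

rectangular portion: A = 155 × 80 = 12400.00, centroid at (77.50, 40.00).
triangular portion: A = ½·85·80 = 3400.00, centroid at (183.33, 26.67).
ΣA = 15800.00 cm², ΣAx_c = 1584333.33 cm³, ΣAy_c = 586666.67 cm³.
x_c = 1584333.33/15800.00 = 100.27 cm; y_c = 586666.67/15800.00 = 37.13 cm.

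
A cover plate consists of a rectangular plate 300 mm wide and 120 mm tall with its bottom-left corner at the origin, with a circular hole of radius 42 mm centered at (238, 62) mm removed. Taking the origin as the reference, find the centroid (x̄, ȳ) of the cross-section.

plate: A = 300 × 120 = 36000.00, centroid at (150.00, 60.00).
hole: A = −π·42² = -5541.77, centroid at (238.00, 62.00).
ΣA = 30458.23 mm²
ΣAx̄ = (36000.00)(150.00) + (-5541.77)(238.00) = 4081058.87 mm³
ΣAȳ = (36000.00)(60.00) + (-5541.77)(62.00) = 1816410.29 mm³
x̄ = 4081058.87 / 30458.23 = 133.99 mm
ȳ = 1816410.29 / 30458.23 = 59.64 mm

x̄ = 133.99 mm, ȳ = 59.64 mm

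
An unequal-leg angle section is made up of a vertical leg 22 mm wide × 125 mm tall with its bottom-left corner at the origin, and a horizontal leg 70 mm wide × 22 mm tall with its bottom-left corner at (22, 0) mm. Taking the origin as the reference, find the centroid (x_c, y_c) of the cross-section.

x_c = 27.51 mm, y_c = 44.01 mm

vertical leg: A = 22 × 125 = 2750.00, centroid at (11.00, 62.50).
horizontal leg: A = 70 × 22 = 1540.00, centroid at (57.00, 11.00).
ΣA = 4290.00 mm², ΣAx_c = 118030.00 mm³, ΣAy_c = 188815.00 mm³.
x_c = 118030.00/4290.00 = 27.51 mm; y_c = 188815.00/4290.00 = 44.01 mm.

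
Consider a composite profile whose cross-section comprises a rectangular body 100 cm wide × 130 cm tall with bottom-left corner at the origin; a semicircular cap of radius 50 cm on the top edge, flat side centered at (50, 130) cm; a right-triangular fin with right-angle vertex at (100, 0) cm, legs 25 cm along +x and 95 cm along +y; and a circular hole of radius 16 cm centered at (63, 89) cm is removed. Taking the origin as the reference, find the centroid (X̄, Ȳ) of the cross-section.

rectangular body: A = 100 × 130 = 13000.00, centroid at (50.00, 65.00).
semicircular top: A = ½π·50² = 3926.99, centroid at (50.00, 151.22).
triangular fin: A = ½·25·95 = 1187.50, centroid at (108.33, 31.67).
hole: A = −π·16² = -804.25, centroid at (63.00, 89.00).
ΣA = 17310.24 cm², ΣAX̄ = 924327.77 cm³, ΣAȲ = 1404868.26 cm³.
X̄ = 924327.77/17310.24 = 53.40 cm; Ȳ = 1404868.26/17310.24 = 81.16 cm.

X̄ = 53.40 cm, Ȳ = 81.16 cm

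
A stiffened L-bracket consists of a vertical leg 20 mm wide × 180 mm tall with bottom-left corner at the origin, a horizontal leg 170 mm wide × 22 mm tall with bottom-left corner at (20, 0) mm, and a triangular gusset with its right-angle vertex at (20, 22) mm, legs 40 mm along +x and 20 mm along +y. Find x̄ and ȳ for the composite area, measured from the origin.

vertical leg: A = 20 × 180 = 3600.00, centroid at (10.00, 90.00).
horizontal leg: A = 170 × 22 = 3740.00, centroid at (105.00, 11.00).
gusset: A = ½·40·20 = 400.00, centroid at (33.33, 28.67).
ΣA = 7740.00 mm²
ΣAx̄ = (3600.00)(10.00) + (3740.00)(105.00) + (400.00)(33.33) = 442033.33 mm³
ΣAȳ = (3600.00)(90.00) + (3740.00)(11.00) + (400.00)(28.67) = 376606.67 mm³
x̄ = 442033.33 / 7740.00 = 57.11 mm
ȳ = 376606.67 / 7740.00 = 48.66 mm

x̄ = 57.11 mm, ȳ = 48.66 mm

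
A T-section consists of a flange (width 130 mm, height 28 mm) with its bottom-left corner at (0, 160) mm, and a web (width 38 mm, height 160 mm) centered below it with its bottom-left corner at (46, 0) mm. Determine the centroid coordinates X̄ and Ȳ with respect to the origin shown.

Part | A | x̄ᵢ | ȳᵢ | A·x̄ᵢ | A·ȳᵢ
web | 6080.00 | 65.00 | 80.00 | 395200.00 | 486400.00
flange | 3640.00 | 65.00 | 174.00 | 236600.00 | 633360.00
Σ | 9720.00 |  |  | 631800.00 | 1119760.00
X̄ = 631800.00 / 9720.00 = 65.00 mm
Ȳ = 1119760.00 / 9720.00 = 115.20 mm

X̄ = 65.00 mm, Ȳ = 115.20 mm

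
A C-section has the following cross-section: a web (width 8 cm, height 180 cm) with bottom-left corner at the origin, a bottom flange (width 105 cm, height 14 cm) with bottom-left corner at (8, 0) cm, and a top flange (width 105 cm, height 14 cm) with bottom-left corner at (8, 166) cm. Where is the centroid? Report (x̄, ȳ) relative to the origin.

web: A = 8 × 180 = 1440.00, centroid at (4.00, 90.00).
bottom flange: A = 105 × 14 = 1470.00, centroid at (60.50, 7.00).
top flange: A = 105 × 14 = 1470.00, centroid at (60.50, 173.00).
ΣA = 4380.00 cm²
ΣAx̄ = (1440.00)(4.00) + (1470.00)(60.50) + (1470.00)(60.50) = 183630.00 cm³
ΣAȳ = (1440.00)(90.00) + (1470.00)(7.00) + (1470.00)(173.00) = 394200.00 cm³
x̄ = 183630.00 / 4380.00 = 41.92 cm
ȳ = 394200.00 / 4380.00 = 90.00 cm

x̄ = 41.92 cm, ȳ = 90.00 cm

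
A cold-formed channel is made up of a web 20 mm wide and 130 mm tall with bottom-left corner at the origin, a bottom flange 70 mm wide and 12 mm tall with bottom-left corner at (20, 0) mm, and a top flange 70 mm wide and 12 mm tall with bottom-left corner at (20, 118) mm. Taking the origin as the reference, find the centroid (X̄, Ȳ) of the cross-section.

web: A = 20 × 130 = 2600.00, centroid at (10.00, 65.00).
bottom flange: A = 70 × 12 = 840.00, centroid at (55.00, 6.00).
top flange: A = 70 × 12 = 840.00, centroid at (55.00, 124.00).
ΣA = 4280.00 mm²
ΣAX̄ = (2600.00)(10.00) + (840.00)(55.00) + (840.00)(55.00) = 118400.00 mm³
ΣAȲ = (2600.00)(65.00) + (840.00)(6.00) + (840.00)(124.00) = 278200.00 mm³
X̄ = 118400.00 / 4280.00 = 27.66 mm
Ȳ = 278200.00 / 4280.00 = 65.00 mm

X̄ = 27.66 mm, Ȳ = 65.00 mm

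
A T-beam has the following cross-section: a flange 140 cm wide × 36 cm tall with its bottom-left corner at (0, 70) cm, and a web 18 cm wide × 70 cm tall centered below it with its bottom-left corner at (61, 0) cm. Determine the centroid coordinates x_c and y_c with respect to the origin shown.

x_c = 70.00 cm, y_c = 77.40 cm

Part | A | x̄ᵢ | ȳᵢ | A·x̄ᵢ | A·ȳᵢ
web | 1260.00 | 70.00 | 35.00 | 88200.00 | 44100.00
flange | 5040.00 | 70.00 | 88.00 | 352800.00 | 443520.00
Σ | 6300.00 |  |  | 441000.00 | 487620.00
x_c = 441000.00 / 6300.00 = 70.00 cm
y_c = 487620.00 / 6300.00 = 77.40 cm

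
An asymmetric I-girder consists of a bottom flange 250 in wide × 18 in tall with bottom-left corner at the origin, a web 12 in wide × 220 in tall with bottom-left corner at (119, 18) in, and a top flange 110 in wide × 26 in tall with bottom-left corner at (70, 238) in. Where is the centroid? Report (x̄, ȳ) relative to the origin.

bottom flange: A = 250 × 18 = 4500.00, centroid at (125.00, 9.00).
web: A = 12 × 220 = 2640.00, centroid at (125.00, 128.00).
top flange: A = 110 × 26 = 2860.00, centroid at (125.00, 251.00).
ΣA = 10000.00 in²
ΣAx̄ = (4500.00)(125.00) + (2640.00)(125.00) + (2860.00)(125.00) = 1250000.00 in³
ΣAȳ = (4500.00)(9.00) + (2640.00)(128.00) + (2860.00)(251.00) = 1096280.00 in³
x̄ = 1250000.00 / 10000.00 = 125.00 in
ȳ = 1096280.00 / 10000.00 = 109.63 in

x̄ = 125.00 in, ȳ = 109.63 in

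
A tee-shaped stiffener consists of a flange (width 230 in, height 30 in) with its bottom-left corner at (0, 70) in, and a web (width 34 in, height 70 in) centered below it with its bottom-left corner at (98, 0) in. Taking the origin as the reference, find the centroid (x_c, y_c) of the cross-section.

x_c = 115.00 in, y_c = 72.18 in

web: A = 34 × 70 = 2380.00, centroid at (115.00, 35.00).
flange: A = 230 × 30 = 6900.00, centroid at (115.00, 85.00).
ΣA = 9280.00 in²
ΣAx_c = (2380.00)(115.00) + (6900.00)(115.00) = 1067200.00 in³
ΣAy_c = (2380.00)(35.00) + (6900.00)(85.00) = 669800.00 in³
x_c = 1067200.00 / 9280.00 = 115.00 in
y_c = 669800.00 / 9280.00 = 72.18 in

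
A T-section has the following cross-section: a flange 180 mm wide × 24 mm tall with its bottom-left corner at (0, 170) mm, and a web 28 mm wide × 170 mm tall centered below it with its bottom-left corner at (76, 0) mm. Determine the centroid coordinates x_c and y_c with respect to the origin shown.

web: A = 28 × 170 = 4760.00, centroid at (90.00, 85.00).
flange: A = 180 × 24 = 4320.00, centroid at (90.00, 182.00).
ΣA = 9080.00 mm², ΣAx_c = 817200.00 mm³, ΣAy_c = 1190840.00 mm³.
x_c = 817200.00/9080.00 = 90.00 mm; y_c = 1190840.00/9080.00 = 131.15 mm.

x_c = 90.00 mm, y_c = 131.15 mm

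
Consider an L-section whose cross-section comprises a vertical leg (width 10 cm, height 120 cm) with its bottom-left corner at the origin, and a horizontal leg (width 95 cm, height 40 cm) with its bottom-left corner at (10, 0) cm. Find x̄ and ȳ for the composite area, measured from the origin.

vertical leg: A = 10 × 120 = 1200.00, centroid at (5.00, 60.00).
horizontal leg: A = 95 × 40 = 3800.00, centroid at (57.50, 20.00).
ΣA = 5000.00 cm², ΣAx̄ = 224500.00 cm³, ΣAȳ = 148000.00 cm³.
x̄ = 224500.00/5000.00 = 44.90 cm; ȳ = 148000.00/5000.00 = 29.60 cm.

x̄ = 44.90 cm, ȳ = 29.60 cm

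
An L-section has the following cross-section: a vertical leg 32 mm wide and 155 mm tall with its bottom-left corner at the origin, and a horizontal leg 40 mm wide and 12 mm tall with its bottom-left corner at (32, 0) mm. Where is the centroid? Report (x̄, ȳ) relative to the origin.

vertical leg: A = 32 × 155 = 4960.00, centroid at (16.00, 77.50).
horizontal leg: A = 40 × 12 = 480.00, centroid at (52.00, 6.00).
ΣA = 5440.00 mm², ΣAx̄ = 104320.00 mm³, ΣAȳ = 387280.00 mm³.
x̄ = 104320.00/5440.00 = 19.18 mm; ȳ = 387280.00/5440.00 = 71.19 mm.

x̄ = 19.18 mm, ȳ = 71.19 mm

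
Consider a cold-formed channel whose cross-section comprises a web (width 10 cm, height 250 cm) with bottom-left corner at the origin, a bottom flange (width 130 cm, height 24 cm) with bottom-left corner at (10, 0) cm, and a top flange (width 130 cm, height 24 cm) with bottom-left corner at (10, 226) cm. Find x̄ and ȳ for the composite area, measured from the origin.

x̄ = 54.98 cm, ȳ = 125.00 cm

web: A = 10 × 250 = 2500.00, centroid at (5.00, 125.00).
bottom flange: A = 130 × 24 = 3120.00, centroid at (75.00, 12.00).
top flange: A = 130 × 24 = 3120.00, centroid at (75.00, 238.00).
ΣA = 8740.00 cm², ΣAx̄ = 480500.00 cm³, ΣAȳ = 1092500.00 cm³.
x̄ = 480500.00/8740.00 = 54.98 cm; ȳ = 1092500.00/8740.00 = 125.00 cm.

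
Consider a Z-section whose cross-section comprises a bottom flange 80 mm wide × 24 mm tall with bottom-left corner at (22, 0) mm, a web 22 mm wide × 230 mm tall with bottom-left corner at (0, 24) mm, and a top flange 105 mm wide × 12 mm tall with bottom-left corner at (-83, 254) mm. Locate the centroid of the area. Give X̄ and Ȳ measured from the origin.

X̄ = 16.54 mm, Ȳ = 127.91 mm

Part | A | x̄ᵢ | ȳᵢ | A·x̄ᵢ | A·ȳᵢ
bottom flange | 1920.00 | 62.00 | 12.00 | 119040.00 | 23040.00
web | 5060.00 | 11.00 | 139.00 | 55660.00 | 703340.00
top flange | 1260.00 | -30.50 | 260.00 | -38430.00 | 327600.00
Σ | 8240.00 |  |  | 136270.00 | 1053980.00
X̄ = 136270.00 / 8240.00 = 16.54 mm
Ȳ = 1053980.00 / 8240.00 = 127.91 mm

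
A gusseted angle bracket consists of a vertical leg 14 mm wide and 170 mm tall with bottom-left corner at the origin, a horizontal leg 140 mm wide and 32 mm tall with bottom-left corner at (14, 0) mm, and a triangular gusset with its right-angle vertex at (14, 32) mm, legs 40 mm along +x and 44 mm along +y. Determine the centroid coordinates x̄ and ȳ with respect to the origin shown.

x̄ = 53.88 mm, ȳ = 40.70 mm

vertical leg: A = 14 × 170 = 2380.00, centroid at (7.00, 85.00).
horizontal leg: A = 140 × 32 = 4480.00, centroid at (84.00, 16.00).
gusset: A = ½·40·44 = 880.00, centroid at (27.33, 46.67).
ΣA = 7740.00 mm²
ΣAx̄ = (2380.00)(7.00) + (4480.00)(84.00) + (880.00)(27.33) = 417033.33 mm³
ΣAȳ = (2380.00)(85.00) + (4480.00)(16.00) + (880.00)(46.67) = 315046.67 mm³
x̄ = 417033.33 / 7740.00 = 53.88 mm
ȳ = 315046.67 / 7740.00 = 40.70 mm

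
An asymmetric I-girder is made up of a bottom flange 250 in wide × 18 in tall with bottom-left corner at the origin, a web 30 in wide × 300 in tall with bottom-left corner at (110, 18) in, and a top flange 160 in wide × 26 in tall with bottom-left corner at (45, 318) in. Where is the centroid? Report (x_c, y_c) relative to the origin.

bottom flange: A = 250 × 18 = 4500.00, centroid at (125.00, 9.00).
web: A = 30 × 300 = 9000.00, centroid at (125.00, 168.00).
top flange: A = 160 × 26 = 4160.00, centroid at (125.00, 331.00).
ΣA = 17660.00 in²
ΣAx_c = (4500.00)(125.00) + (9000.00)(125.00) + (4160.00)(125.00) = 2207500.00 in³
ΣAy_c = (4500.00)(9.00) + (9000.00)(168.00) + (4160.00)(331.00) = 2929460.00 in³
x_c = 2207500.00 / 17660.00 = 125.00 in
y_c = 2929460.00 / 17660.00 = 165.88 in

x_c = 125.00 in, y_c = 165.88 in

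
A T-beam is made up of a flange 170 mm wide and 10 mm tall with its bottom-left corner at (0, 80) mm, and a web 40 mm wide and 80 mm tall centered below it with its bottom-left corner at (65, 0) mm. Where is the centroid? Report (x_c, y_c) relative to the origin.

x_c = 85.00 mm, y_c = 55.61 mm

web: A = 40 × 80 = 3200.00, centroid at (85.00, 40.00).
flange: A = 170 × 10 = 1700.00, centroid at (85.00, 85.00).
ΣA = 4900.00 mm²
ΣAx_c = (3200.00)(85.00) + (1700.00)(85.00) = 416500.00 mm³
ΣAy_c = (3200.00)(40.00) + (1700.00)(85.00) = 272500.00 mm³
x_c = 416500.00 / 4900.00 = 85.00 mm
y_c = 272500.00 / 4900.00 = 55.61 mm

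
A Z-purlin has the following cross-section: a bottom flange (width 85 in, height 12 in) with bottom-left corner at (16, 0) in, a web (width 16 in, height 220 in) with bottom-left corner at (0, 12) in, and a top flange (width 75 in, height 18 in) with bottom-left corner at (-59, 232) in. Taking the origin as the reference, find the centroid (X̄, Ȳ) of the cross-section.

bottom flange: A = 85 × 12 = 1020.00, centroid at (58.50, 6.00).
web: A = 16 × 220 = 3520.00, centroid at (8.00, 122.00).
top flange: A = 75 × 18 = 1350.00, centroid at (-21.50, 241.00).
ΣA = 5890.00 in², ΣAX̄ = 58805.00 in³, ΣAȲ = 760910.00 in³.
X̄ = 58805.00/5890.00 = 9.98 in; Ȳ = 760910.00/5890.00 = 129.19 in.

X̄ = 9.98 in, Ȳ = 129.19 in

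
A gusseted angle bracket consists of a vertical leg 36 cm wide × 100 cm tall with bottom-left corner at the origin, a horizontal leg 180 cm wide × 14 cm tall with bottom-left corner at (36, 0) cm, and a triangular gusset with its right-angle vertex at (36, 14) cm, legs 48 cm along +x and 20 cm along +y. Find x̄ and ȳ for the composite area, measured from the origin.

vertical leg: A = 36 × 100 = 3600.00, centroid at (18.00, 50.00).
horizontal leg: A = 180 × 14 = 2520.00, centroid at (126.00, 7.00).
gusset: A = ½·48·20 = 480.00, centroid at (52.00, 20.67).
ΣA = 6600.00 cm²
ΣAx̄ = (3600.00)(18.00) + (2520.00)(126.00) + (480.00)(52.00) = 407280.00 cm³
ΣAȳ = (3600.00)(50.00) + (2520.00)(7.00) + (480.00)(20.67) = 207560.00 cm³
x̄ = 407280.00 / 6600.00 = 61.71 cm
ȳ = 207560.00 / 6600.00 = 31.45 cm

x̄ = 61.71 cm, ȳ = 31.45 cm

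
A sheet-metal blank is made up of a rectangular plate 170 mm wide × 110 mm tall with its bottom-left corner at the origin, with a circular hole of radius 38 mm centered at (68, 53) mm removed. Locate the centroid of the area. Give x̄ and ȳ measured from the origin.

x̄ = 90.44 mm, ȳ = 55.64 mm

plate: A = 170 × 110 = 18700.00, centroid at (85.00, 55.00).
hole: A = −π·38² = -4536.46, centroid at (68.00, 53.00).
ΣA = 14163.54 mm², ΣAx̄ = 1281020.73 mm³, ΣAȳ = 788067.63 mm³.
x̄ = 1281020.73/14163.54 = 90.44 mm; ȳ = 788067.63/14163.54 = 55.64 mm.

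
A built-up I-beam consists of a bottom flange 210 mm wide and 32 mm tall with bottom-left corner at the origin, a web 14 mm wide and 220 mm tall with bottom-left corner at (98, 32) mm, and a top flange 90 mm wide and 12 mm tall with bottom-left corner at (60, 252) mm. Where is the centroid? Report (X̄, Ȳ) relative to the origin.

X̄ = 105.00 mm, Ȳ = 75.69 mm

bottom flange: A = 210 × 32 = 6720.00, centroid at (105.00, 16.00).
web: A = 14 × 220 = 3080.00, centroid at (105.00, 142.00).
top flange: A = 90 × 12 = 1080.00, centroid at (105.00, 258.00).
ΣA = 10880.00 mm², ΣAX̄ = 1142400.00 mm³, ΣAȲ = 823520.00 mm³.
X̄ = 1142400.00/10880.00 = 105.00 mm; Ȳ = 823520.00/10880.00 = 75.69 mm.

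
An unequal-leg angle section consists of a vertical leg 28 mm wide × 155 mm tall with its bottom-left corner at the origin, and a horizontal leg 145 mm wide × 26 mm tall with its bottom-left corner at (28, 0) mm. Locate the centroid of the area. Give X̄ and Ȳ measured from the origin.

X̄ = 54.21 mm, Ȳ = 47.52 mm

Part | A | x̄ᵢ | ȳᵢ | A·x̄ᵢ | A·ȳᵢ
vertical leg | 4340.00 | 14.00 | 77.50 | 60760.00 | 336350.00
horizontal leg | 3770.00 | 100.50 | 13.00 | 378885.00 | 49010.00
Σ | 8110.00 |  |  | 439645.00 | 385360.00
X̄ = 439645.00 / 8110.00 = 54.21 mm
Ȳ = 385360.00 / 8110.00 = 47.52 mm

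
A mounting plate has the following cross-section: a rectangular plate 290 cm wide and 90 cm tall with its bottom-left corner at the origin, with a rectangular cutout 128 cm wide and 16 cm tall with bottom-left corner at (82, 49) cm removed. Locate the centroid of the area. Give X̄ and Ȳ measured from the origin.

plate: A = 290 × 90 = 26100.00, centroid at (145.00, 45.00).
hole: A = −(128 × 16) = -2048.00, centroid at (146.00, 57.00).
ΣA = 24052.00 cm²
ΣAX̄ = (26100.00)(145.00) + (-2048.00)(146.00) = 3485492.00 cm³
ΣAȲ = (26100.00)(45.00) + (-2048.00)(57.00) = 1057764.00 cm³
X̄ = 3485492.00 / 24052.00 = 144.91 cm
Ȳ = 1057764.00 / 24052.00 = 43.98 cm

X̄ = 144.91 cm, Ȳ = 43.98 cm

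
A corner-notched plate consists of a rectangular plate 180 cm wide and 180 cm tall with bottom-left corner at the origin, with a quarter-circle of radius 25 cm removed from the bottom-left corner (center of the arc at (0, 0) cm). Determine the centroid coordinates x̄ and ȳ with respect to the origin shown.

x̄ = 91.22 cm, ȳ = 91.22 cm

Part | A | x̄ᵢ | ȳᵢ | A·x̄ᵢ | A·ȳᵢ
plate | 32400.00 | 90.00 | 90.00 | 2916000.00 | 2916000.00
removed quarter-circle | -490.87 | 10.61 | 10.61 | -5208.33 | -5208.33
Σ | 31909.13 |  |  | 2910791.67 | 2910791.67
x̄ = 2910791.67 / 31909.13 = 91.22 cm
ȳ = 2910791.67 / 31909.13 = 91.22 cm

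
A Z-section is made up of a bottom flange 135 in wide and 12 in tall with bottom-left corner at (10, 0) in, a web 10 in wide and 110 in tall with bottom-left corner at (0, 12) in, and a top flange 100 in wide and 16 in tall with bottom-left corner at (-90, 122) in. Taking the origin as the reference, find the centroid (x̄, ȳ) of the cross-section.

x̄ = 15.52 in, ȳ = 67.46 in

Part | A | x̄ᵢ | ȳᵢ | A·x̄ᵢ | A·ȳᵢ
bottom flange | 1620.00 | 77.50 | 6.00 | 125550.00 | 9720.00
web | 1100.00 | 5.00 | 67.00 | 5500.00 | 73700.00
top flange | 1600.00 | -40.00 | 130.00 | -64000.00 | 208000.00
Σ | 4320.00 |  |  | 67050.00 | 291420.00
x̄ = 67050.00 / 4320.00 = 15.52 in
ȳ = 291420.00 / 4320.00 = 67.46 in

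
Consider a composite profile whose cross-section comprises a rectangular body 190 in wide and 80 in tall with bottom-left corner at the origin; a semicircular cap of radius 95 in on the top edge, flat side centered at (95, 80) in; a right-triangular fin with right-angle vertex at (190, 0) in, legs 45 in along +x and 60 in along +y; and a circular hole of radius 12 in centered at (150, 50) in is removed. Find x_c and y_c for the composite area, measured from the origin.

x_c = 99.08 in, y_c = 76.57 in

rectangular body: A = 190 × 80 = 15200.00, centroid at (95.00, 40.00).
semicircular top: A = ½π·95² = 14176.44, centroid at (95.00, 120.32).
triangular fin: A = ½·45·60 = 1350.00, centroid at (205.00, 20.00).
hole: A = −π·12² = -452.39, centroid at (150.00, 50.00).
ΣA = 30274.05 in², ΣAx_c = 2999653.10 in³, ΣAy_c = 2318078.81 in³.
x_c = 2999653.10/30274.05 = 99.08 in; y_c = 2318078.81/30274.05 = 76.57 in.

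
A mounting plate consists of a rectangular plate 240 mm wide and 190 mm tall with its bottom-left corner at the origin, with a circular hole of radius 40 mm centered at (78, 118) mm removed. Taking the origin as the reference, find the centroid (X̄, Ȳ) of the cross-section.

plate: A = 240 × 190 = 45600.00, centroid at (120.00, 95.00).
hole: A = −π·40² = -5026.55, centroid at (78.00, 118.00).
ΣA = 40573.45 mm²
ΣAX̄ = (45600.00)(120.00) + (-5026.55)(78.00) = 5079929.24 mm³
ΣAȲ = (45600.00)(95.00) + (-5026.55)(118.00) = 3738867.31 mm³
X̄ = 5079929.24 / 40573.45 = 125.20 mm
Ȳ = 3738867.31 / 40573.45 = 92.15 mm

X̄ = 125.20 mm, Ȳ = 92.15 mm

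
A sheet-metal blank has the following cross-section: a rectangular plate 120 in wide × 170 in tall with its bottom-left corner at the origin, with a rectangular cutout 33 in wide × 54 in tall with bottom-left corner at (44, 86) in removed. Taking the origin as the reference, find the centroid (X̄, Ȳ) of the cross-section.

X̄ = 59.95 in, Ȳ = 82.32 in

plate: A = 120 × 170 = 20400.00, centroid at (60.00, 85.00).
hole: A = −(33 × 54) = -1782.00, centroid at (60.50, 113.00).
ΣA = 18618.00 in²
ΣAX̄ = (20400.00)(60.00) + (-1782.00)(60.50) = 1116189.00 in³
ΣAȲ = (20400.00)(85.00) + (-1782.00)(113.00) = 1532634.00 in³
X̄ = 1116189.00 / 18618.00 = 59.95 in
Ȳ = 1532634.00 / 18618.00 = 82.32 in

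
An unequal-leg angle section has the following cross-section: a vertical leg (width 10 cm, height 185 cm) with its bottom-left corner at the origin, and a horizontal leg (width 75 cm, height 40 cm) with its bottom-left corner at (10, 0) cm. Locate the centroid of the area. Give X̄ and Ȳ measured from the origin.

vertical leg: A = 10 × 185 = 1850.00, centroid at (5.00, 92.50).
horizontal leg: A = 75 × 40 = 3000.00, centroid at (47.50, 20.00).
ΣA = 4850.00 cm², ΣAX̄ = 151750.00 cm³, ΣAȲ = 231125.00 cm³.
X̄ = 151750.00/4850.00 = 31.29 cm; Ȳ = 231125.00/4850.00 = 47.65 cm.

X̄ = 31.29 cm, Ȳ = 47.65 cm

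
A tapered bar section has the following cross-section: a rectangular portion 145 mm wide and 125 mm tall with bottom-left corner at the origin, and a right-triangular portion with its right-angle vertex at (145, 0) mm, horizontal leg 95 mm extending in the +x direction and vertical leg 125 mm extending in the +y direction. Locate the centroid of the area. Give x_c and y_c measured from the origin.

Part | A | x̄ᵢ | ȳᵢ | A·x̄ᵢ | A·ȳᵢ
rectangular portion | 18125.00 | 72.50 | 62.50 | 1314062.50 | 1132812.50
triangular portion | 5937.50 | 176.67 | 41.67 | 1048958.33 | 247395.83
Σ | 24062.50 |  |  | 2363020.83 | 1380208.33
x_c = 2363020.83 / 24062.50 = 98.20 mm
y_c = 1380208.33 / 24062.50 = 57.36 mm

x_c = 98.20 mm, y_c = 57.36 mm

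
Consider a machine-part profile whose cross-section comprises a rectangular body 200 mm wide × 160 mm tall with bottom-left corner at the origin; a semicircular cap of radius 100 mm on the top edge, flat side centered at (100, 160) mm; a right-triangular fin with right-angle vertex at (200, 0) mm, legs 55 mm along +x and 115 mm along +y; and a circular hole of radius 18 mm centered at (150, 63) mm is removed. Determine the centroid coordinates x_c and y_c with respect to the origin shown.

Part | A | x̄ᵢ | ȳᵢ | A·x̄ᵢ | A·ȳᵢ
rectangular body | 32000.00 | 100.00 | 80.00 | 3200000.00 | 2560000.00
semicircular top | 15707.96 | 100.00 | 202.44 | 1570796.33 | 3179940.79
triangular fin | 3162.50 | 218.33 | 38.33 | 690479.17 | 121229.17
hole | -1017.88 | 150.00 | 63.00 | -152681.40 | -64126.19
Σ | 49852.59 |  |  | 5308594.09 | 5797043.77
x_c = 5308594.09 / 49852.59 = 106.49 mm
y_c = 5797043.77 / 49852.59 = 116.28 mm

x_c = 106.49 mm, y_c = 116.28 mm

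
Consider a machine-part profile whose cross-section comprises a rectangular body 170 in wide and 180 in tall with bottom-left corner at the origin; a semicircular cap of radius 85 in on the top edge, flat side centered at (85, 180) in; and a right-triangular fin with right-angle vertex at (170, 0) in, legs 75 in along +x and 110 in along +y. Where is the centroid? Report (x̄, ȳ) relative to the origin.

rectangular body: A = 170 × 180 = 30600.00, centroid at (85.00, 90.00).
semicircular top: A = ½π·85² = 11349.00, centroid at (85.00, 216.08).
triangular fin: A = ½·75·110 = 4125.00, centroid at (195.00, 36.67).
ΣA = 46074.00 in², ΣAx̄ = 4370040.29 in³, ΣAȳ = 5357487.29 in³.
x̄ = 4370040.29/46074.00 = 94.85 in; ȳ = 5357487.29/46074.00 = 116.28 in.

x̄ = 94.85 in, ȳ = 116.28 in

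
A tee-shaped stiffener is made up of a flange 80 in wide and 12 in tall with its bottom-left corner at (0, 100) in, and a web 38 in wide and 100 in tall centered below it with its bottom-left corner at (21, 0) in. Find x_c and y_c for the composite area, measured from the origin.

Part | A | x̄ᵢ | ȳᵢ | A·x̄ᵢ | A·ȳᵢ
web | 3800.00 | 40.00 | 50.00 | 152000.00 | 190000.00
flange | 960.00 | 40.00 | 106.00 | 38400.00 | 101760.00
Σ | 4760.00 |  |  | 190400.00 | 291760.00
x_c = 190400.00 / 4760.00 = 40.00 in
y_c = 291760.00 / 4760.00 = 61.29 in

x_c = 40.00 in, y_c = 61.29 in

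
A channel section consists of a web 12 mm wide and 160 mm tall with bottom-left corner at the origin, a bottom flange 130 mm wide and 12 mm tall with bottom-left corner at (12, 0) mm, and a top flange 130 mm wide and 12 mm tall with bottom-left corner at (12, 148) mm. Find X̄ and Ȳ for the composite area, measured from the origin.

X̄ = 49.95 mm, Ȳ = 80.00 mm

web: A = 12 × 160 = 1920.00, centroid at (6.00, 80.00).
bottom flange: A = 130 × 12 = 1560.00, centroid at (77.00, 6.00).
top flange: A = 130 × 12 = 1560.00, centroid at (77.00, 154.00).
ΣA = 5040.00 mm², ΣAX̄ = 251760.00 mm³, ΣAȲ = 403200.00 mm³.
X̄ = 251760.00/5040.00 = 49.95 mm; Ȳ = 403200.00/5040.00 = 80.00 mm.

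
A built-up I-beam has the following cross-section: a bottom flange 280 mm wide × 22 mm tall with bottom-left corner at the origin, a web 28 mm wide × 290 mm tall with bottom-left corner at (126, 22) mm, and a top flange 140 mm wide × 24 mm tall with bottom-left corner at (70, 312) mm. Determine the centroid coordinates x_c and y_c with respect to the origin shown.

bottom flange: A = 280 × 22 = 6160.00, centroid at (140.00, 11.00).
web: A = 28 × 290 = 8120.00, centroid at (140.00, 167.00).
top flange: A = 140 × 24 = 3360.00, centroid at (140.00, 324.00).
ΣA = 17640.00 mm², ΣAx_c = 2469600.00 mm³, ΣAy_c = 2512440.00 mm³.
x_c = 2469600.00/17640.00 = 140.00 mm; y_c = 2512440.00/17640.00 = 142.43 mm.

x_c = 140.00 mm, y_c = 142.43 mm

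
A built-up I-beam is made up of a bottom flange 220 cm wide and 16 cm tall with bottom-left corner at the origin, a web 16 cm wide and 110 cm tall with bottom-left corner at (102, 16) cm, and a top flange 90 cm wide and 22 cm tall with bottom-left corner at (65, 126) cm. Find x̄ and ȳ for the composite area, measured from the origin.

Part | A | x̄ᵢ | ȳᵢ | A·x̄ᵢ | A·ȳᵢ
bottom flange | 3520.00 | 110.00 | 8.00 | 387200.00 | 28160.00
web | 1760.00 | 110.00 | 71.00 | 193600.00 | 124960.00
top flange | 1980.00 | 110.00 | 137.00 | 217800.00 | 271260.00
Σ | 7260.00 |  |  | 798600.00 | 424380.00
x̄ = 798600.00 / 7260.00 = 110.00 cm
ȳ = 424380.00 / 7260.00 = 58.45 cm

x̄ = 110.00 cm, ȳ = 58.45 cm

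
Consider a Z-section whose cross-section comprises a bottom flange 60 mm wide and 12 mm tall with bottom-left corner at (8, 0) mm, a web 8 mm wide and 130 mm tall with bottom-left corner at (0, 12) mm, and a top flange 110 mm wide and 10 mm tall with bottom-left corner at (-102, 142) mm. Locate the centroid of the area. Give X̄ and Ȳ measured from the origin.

bottom flange: A = 60 × 12 = 720.00, centroid at (38.00, 6.00).
web: A = 8 × 130 = 1040.00, centroid at (4.00, 77.00).
top flange: A = 110 × 10 = 1100.00, centroid at (-47.00, 147.00).
ΣA = 2860.00 mm²
ΣAX̄ = (720.00)(38.00) + (1040.00)(4.00) + (1100.00)(-47.00) = -20180.00 mm³
ΣAȲ = (720.00)(6.00) + (1040.00)(77.00) + (1100.00)(147.00) = 246100.00 mm³
X̄ = -20180.00 / 2860.00 = -7.06 mm
Ȳ = 246100.00 / 2860.00 = 86.05 mm

X̄ = -7.06 mm, Ȳ = 86.05 mm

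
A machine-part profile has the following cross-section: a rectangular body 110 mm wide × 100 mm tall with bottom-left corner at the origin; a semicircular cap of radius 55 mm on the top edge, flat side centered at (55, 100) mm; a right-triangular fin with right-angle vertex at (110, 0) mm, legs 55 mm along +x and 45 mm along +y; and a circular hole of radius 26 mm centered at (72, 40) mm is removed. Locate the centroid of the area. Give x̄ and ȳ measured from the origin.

x̄ = 58.68 mm, ȳ = 71.96 mm

rectangular body: A = 110 × 100 = 11000.00, centroid at (55.00, 50.00).
semicircular top: A = ½π·55² = 4751.66, centroid at (55.00, 123.34).
triangular fin: A = ½·55·45 = 1237.50, centroid at (128.33, 15.00).
hole: A = −π·26² = -2123.72, centroid at (72.00, 40.00).
ΣA = 14865.44 mm², ΣAx̄ = 872246.14 mm³, ΣAȳ = 1069696.39 mm³.
x̄ = 872246.14/14865.44 = 58.68 mm; ȳ = 1069696.39/14865.44 = 71.96 mm.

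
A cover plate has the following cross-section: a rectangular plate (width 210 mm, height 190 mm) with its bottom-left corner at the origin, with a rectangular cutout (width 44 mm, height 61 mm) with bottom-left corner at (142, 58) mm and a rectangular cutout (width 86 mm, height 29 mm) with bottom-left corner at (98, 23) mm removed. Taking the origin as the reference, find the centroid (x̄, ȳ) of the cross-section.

x̄ = 97.85 mm, ȳ = 99.63 mm

Part | A | x̄ᵢ | ȳᵢ | A·x̄ᵢ | A·ȳᵢ
plate | 39900.00 | 105.00 | 95.00 | 4189500.00 | 3790500.00
hole 1 | -2684.00 | 164.00 | 88.50 | -440176.00 | -237534.00
hole 2 | -2494.00 | 141.00 | 37.50 | -351654.00 | -93525.00
Σ | 34722.00 |  |  | 3397670.00 | 3459441.00
x̄ = 3397670.00 / 34722.00 = 97.85 mm
ȳ = 3459441.00 / 34722.00 = 99.63 mm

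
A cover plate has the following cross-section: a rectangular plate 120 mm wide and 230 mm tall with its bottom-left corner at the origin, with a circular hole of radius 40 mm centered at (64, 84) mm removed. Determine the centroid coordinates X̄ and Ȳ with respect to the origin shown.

Part | A | x̄ᵢ | ȳᵢ | A·x̄ᵢ | A·ȳᵢ
plate | 27600.00 | 60.00 | 115.00 | 1656000.00 | 3174000.00
hole | -5026.55 | 64.00 | 84.00 | -321699.09 | -422230.05
Σ | 22573.45 |  |  | 1334300.91 | 2751769.95
X̄ = 1334300.91 / 22573.45 = 59.11 mm
Ȳ = 2751769.95 / 22573.45 = 121.90 mm

X̄ = 59.11 mm, Ȳ = 121.90 mm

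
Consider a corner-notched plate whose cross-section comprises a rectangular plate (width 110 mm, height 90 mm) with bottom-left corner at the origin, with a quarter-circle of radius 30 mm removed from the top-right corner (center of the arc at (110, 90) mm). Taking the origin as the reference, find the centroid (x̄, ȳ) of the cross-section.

x̄ = 51.75 mm, ȳ = 42.52 mm

Part | A | x̄ᵢ | ȳᵢ | A·x̄ᵢ | A·ȳᵢ
plate | 9900.00 | 55.00 | 45.00 | 544500.00 | 445500.00
removed quarter-circle | -706.86 | 97.27 | 77.27 | -68754.42 | -54617.25
Σ | 9193.14 |  |  | 475745.58 | 390882.75
x̄ = 475745.58 / 9193.14 = 51.75 mm
ȳ = 390882.75 / 9193.14 = 42.52 mm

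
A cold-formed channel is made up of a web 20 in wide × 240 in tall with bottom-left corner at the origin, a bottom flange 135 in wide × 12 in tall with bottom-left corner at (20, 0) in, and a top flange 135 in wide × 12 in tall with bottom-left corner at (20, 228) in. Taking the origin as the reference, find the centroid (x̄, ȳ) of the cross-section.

Part | A | x̄ᵢ | ȳᵢ | A·x̄ᵢ | A·ȳᵢ
web | 4800.00 | 10.00 | 120.00 | 48000.00 | 576000.00
bottom flange | 1620.00 | 87.50 | 6.00 | 141750.00 | 9720.00
top flange | 1620.00 | 87.50 | 234.00 | 141750.00 | 379080.00
Σ | 8040.00 |  |  | 331500.00 | 964800.00
x̄ = 331500.00 / 8040.00 = 41.23 in
ȳ = 964800.00 / 8040.00 = 120.00 in

x̄ = 41.23 in, ȳ = 120.00 in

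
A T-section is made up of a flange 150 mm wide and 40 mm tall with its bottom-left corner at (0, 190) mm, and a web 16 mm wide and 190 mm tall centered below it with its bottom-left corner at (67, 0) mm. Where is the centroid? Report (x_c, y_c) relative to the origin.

web: A = 16 × 190 = 3040.00, centroid at (75.00, 95.00).
flange: A = 150 × 40 = 6000.00, centroid at (75.00, 210.00).
ΣA = 9040.00 mm², ΣAx_c = 678000.00 mm³, ΣAy_c = 1548800.00 mm³.
x_c = 678000.00/9040.00 = 75.00 mm; y_c = 1548800.00/9040.00 = 171.33 mm.

x_c = 75.00 mm, y_c = 171.33 mm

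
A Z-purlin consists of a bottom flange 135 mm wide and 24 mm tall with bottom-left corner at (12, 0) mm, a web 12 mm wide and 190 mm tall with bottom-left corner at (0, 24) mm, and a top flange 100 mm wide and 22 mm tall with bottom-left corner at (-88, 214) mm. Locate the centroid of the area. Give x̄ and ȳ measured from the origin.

x̄ = 24.31 mm, ȳ = 104.30 mm

Part | A | x̄ᵢ | ȳᵢ | A·x̄ᵢ | A·ȳᵢ
bottom flange | 3240.00 | 79.50 | 12.00 | 257580.00 | 38880.00
web | 2280.00 | 6.00 | 119.00 | 13680.00 | 271320.00
top flange | 2200.00 | -38.00 | 225.00 | -83600.00 | 495000.00
Σ | 7720.00 |  |  | 187660.00 | 805200.00
x̄ = 187660.00 / 7720.00 = 24.31 mm
ȳ = 805200.00 / 7720.00 = 104.30 mm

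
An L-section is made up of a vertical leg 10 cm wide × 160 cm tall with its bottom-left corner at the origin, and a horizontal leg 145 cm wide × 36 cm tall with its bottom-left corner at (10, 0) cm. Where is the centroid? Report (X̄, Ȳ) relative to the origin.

Part | A | x̄ᵢ | ȳᵢ | A·x̄ᵢ | A·ȳᵢ
vertical leg | 1600.00 | 5.00 | 80.00 | 8000.00 | 128000.00
horizontal leg | 5220.00 | 82.50 | 18.00 | 430650.00 | 93960.00
Σ | 6820.00 |  |  | 438650.00 | 221960.00
X̄ = 438650.00 / 6820.00 = 64.32 cm
Ȳ = 221960.00 / 6820.00 = 32.55 cm

X̄ = 64.32 cm, Ȳ = 32.55 cm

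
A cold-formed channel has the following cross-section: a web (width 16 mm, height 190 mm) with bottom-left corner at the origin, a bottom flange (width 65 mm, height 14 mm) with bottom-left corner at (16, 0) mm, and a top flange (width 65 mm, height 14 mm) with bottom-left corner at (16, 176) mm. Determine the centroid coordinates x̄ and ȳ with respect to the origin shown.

web: A = 16 × 190 = 3040.00, centroid at (8.00, 95.00).
bottom flange: A = 65 × 14 = 910.00, centroid at (48.50, 7.00).
top flange: A = 65 × 14 = 910.00, centroid at (48.50, 183.00).
ΣA = 4860.00 mm², ΣAx̄ = 112590.00 mm³, ΣAȳ = 461700.00 mm³.
x̄ = 112590.00/4860.00 = 23.17 mm; ȳ = 461700.00/4860.00 = 95.00 mm.

x̄ = 23.17 mm, ȳ = 95.00 mm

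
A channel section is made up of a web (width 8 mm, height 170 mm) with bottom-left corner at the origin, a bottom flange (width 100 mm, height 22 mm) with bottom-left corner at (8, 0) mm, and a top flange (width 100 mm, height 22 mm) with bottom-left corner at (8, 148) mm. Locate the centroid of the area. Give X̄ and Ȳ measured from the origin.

web: A = 8 × 170 = 1360.00, centroid at (4.00, 85.00).
bottom flange: A = 100 × 22 = 2200.00, centroid at (58.00, 11.00).
top flange: A = 100 × 22 = 2200.00, centroid at (58.00, 159.00).
ΣA = 5760.00 mm²
ΣAX̄ = (1360.00)(4.00) + (2200.00)(58.00) + (2200.00)(58.00) = 260640.00 mm³
ΣAȲ = (1360.00)(85.00) + (2200.00)(11.00) + (2200.00)(159.00) = 489600.00 mm³
X̄ = 260640.00 / 5760.00 = 45.25 mm
Ȳ = 489600.00 / 5760.00 = 85.00 mm

X̄ = 45.25 mm, Ȳ = 85.00 mm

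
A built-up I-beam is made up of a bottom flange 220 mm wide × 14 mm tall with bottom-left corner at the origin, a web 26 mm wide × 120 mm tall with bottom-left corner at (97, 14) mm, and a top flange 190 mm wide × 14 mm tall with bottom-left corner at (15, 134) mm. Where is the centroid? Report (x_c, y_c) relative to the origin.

bottom flange: A = 220 × 14 = 3080.00, centroid at (110.00, 7.00).
web: A = 26 × 120 = 3120.00, centroid at (110.00, 74.00).
top flange: A = 190 × 14 = 2660.00, centroid at (110.00, 141.00).
ΣA = 8860.00 mm², ΣAx_c = 974600.00 mm³, ΣAy_c = 627500.00 mm³.
x_c = 974600.00/8860.00 = 110.00 mm; y_c = 627500.00/8860.00 = 70.82 mm.

x_c = 110.00 mm, y_c = 70.82 mm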